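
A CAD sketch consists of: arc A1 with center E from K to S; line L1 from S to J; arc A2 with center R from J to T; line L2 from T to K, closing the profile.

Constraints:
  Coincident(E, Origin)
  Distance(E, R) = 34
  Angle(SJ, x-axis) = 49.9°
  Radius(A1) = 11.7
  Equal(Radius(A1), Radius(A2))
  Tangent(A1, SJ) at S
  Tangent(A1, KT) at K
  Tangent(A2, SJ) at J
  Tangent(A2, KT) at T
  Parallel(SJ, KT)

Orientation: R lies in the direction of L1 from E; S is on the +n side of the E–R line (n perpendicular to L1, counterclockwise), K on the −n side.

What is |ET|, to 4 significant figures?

35.96

The slot axis is L1's direction at 49.9°, so u = (cos 49.9°, sin 49.9°) = (0.6441, 0.7649) and n = (−sin 49.9°, cos 49.9°) = (-0.7649, 0.6441). E is at the origin and R lies 34.0 along u from E, so R = 34.0·u = (21.90, 26.01). Tangency of A1 to both parallel lines with radius 11.7 puts S and K at E ± 11.7·n: S = (-8.950, 7.536), K = (8.950, -7.536). Equal radii place J and T the same way about R: J = R + 11.7·n = (12.95, 33.54), T = R − 11.7·n = (30.85, 18.47). Then |ET| = |T − E| = 35.96.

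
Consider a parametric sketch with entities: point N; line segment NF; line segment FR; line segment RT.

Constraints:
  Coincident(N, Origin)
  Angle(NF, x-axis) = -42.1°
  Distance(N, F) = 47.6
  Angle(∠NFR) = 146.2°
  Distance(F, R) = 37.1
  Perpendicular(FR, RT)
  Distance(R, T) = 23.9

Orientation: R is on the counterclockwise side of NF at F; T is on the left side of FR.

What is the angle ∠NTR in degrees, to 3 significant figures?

91.9°

N is at the origin; NF runs at -42.1° with length 47.6, so F = 47.6·(cos -42.1°, sin -42.1°) = (35.3, -31.9). ∠NFR = 146.2°, so FR runs at -42.1° + (180° − 146.2°) = -8.30° from the x-axis; with |FR| = 37.1, R = F + 37.1·(cos -8.30°, sin -8.30°) = (72.0, -37.3). The perpendicularity gives RT at right angles to FR; with |RT| = 23.9 on the left of FR, T = R + 23.9·(0.144, 0.990) = (75.5, -13.6). Then cos ∠NTR = TN·TR / (|TN||TR|), giving 91.9°.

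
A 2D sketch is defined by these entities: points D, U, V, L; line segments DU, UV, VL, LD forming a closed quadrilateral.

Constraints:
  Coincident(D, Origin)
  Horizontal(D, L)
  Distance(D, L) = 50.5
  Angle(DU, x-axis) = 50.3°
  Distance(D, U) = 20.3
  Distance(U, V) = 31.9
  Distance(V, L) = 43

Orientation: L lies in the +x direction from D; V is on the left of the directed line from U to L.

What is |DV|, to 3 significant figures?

52.2

Checks: |UV| = 31.90 ✓; |VL| = 43.00 ✓.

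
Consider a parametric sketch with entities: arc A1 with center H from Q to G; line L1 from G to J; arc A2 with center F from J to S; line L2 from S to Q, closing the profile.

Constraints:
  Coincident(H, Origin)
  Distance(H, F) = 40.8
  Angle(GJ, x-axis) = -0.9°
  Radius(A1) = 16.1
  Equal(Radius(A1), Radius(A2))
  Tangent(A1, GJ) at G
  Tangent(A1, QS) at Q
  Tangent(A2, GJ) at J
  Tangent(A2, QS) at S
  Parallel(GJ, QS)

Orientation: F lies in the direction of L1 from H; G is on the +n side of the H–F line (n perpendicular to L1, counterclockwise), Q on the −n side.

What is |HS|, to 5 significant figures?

43.862

Tangency of A1 to both parallel lines with radius 16.1 puts G and Q at H ± 16.1·n: G = (0.25289, 16.098), Q = (-0.25289, -16.098). Equal radii place J and S the same way about F: J = F + 16.1·n = (41.048, 15.457), S = F − 16.1·n = (40.542, -16.739). Then |HS| = |S − H| = 43.862.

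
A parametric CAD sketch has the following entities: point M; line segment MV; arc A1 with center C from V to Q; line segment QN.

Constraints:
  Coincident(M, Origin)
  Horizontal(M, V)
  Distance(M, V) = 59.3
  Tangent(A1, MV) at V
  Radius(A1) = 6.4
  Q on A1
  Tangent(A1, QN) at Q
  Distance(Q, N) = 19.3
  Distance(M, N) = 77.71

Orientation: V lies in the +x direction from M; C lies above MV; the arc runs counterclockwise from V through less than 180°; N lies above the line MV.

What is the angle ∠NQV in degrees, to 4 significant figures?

152.0°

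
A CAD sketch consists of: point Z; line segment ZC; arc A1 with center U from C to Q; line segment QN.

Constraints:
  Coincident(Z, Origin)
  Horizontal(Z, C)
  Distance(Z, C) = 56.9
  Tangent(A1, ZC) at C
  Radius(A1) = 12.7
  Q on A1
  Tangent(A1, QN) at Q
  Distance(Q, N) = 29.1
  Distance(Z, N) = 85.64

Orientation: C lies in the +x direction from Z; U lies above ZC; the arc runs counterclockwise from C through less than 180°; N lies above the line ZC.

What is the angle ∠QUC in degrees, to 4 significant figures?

73.91°

Checks: |UQ| = 12.70 ✓; ∠(UQ, QN) = 90.00° ✓; |QN| = 29.10 ✓; |ZN| = 85.64 ✓.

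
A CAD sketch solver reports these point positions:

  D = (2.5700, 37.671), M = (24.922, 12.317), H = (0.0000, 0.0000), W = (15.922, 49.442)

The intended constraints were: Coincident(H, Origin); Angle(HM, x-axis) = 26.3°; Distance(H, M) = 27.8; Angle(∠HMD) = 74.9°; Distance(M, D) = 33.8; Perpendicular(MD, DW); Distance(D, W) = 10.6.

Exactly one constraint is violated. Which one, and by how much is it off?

Distance(D, W) = 10.6 — off by 7.20.

H = (0.00, 0.00) ✓; HM at 26.30° ✓; |HM| = 27.80 ✓; ∠HMD = 74.90° ✓; |MD| = 33.80 ✓; ∠(MD, DW) = 90.00° ✓; |DW| = 17.80 ✗.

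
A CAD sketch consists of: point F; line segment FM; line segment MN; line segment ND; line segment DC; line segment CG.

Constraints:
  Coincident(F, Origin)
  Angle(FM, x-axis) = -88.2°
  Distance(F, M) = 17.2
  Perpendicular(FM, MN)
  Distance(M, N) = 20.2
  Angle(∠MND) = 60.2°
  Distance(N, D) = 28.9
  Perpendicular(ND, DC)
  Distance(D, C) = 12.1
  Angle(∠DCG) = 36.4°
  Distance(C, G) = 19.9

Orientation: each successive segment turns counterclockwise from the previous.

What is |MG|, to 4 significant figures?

22.58

F is at the origin; FM runs at -88.2° with length 17.2, so M = (0.5403, -17.19). FM ⟂ MN, so MN runs at 1.800°; with |MN| = 20.2, N = (20.73, -16.56). ∠MND = 60.2° gives ND at 121.6° from the x-axis; with |ND| = 28.9, D = (5.587, 8.058). ND is perpendicular to DC, so DC runs at -148.4°; with |DC| = 12.1, C = (-4.719, 1.718). ∠DCG = 36.4° gives CG at -4.800° from the x-axis; with |CG| = 19.9, G = (15.11, 0.05247). Then |MG| = |G − M| = 22.58.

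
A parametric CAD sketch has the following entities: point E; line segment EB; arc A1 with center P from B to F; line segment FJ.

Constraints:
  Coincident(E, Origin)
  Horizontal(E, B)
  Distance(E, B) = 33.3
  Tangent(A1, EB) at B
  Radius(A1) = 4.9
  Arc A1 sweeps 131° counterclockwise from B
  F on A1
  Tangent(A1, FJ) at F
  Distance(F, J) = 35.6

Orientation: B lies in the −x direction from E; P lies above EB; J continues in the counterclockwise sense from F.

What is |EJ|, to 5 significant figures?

63.469

On A1, B sits at bearing -90° from P; a 131° counterclockwise sweep puts F at bearing 41°, so F = P + 4.9·(cos 41°, sin 41°) = (-29.602, 8.1147). Since A1 is tangent to FJ there, PF ⟂ FJ, so FJ runs along (−sin 41°, cos 41°); with |FJ| = 35.6, J = (-52.958, 34.982). Then |EJ| = |J − E| = 63.469.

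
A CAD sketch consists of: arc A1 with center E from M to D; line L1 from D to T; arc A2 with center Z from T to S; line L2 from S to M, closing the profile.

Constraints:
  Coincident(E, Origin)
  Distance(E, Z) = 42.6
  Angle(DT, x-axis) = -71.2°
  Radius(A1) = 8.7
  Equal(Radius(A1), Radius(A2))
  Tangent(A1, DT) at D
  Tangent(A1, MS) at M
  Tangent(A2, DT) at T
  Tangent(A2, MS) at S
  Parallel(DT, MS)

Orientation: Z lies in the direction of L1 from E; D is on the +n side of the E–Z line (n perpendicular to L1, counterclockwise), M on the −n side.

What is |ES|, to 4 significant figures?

43.48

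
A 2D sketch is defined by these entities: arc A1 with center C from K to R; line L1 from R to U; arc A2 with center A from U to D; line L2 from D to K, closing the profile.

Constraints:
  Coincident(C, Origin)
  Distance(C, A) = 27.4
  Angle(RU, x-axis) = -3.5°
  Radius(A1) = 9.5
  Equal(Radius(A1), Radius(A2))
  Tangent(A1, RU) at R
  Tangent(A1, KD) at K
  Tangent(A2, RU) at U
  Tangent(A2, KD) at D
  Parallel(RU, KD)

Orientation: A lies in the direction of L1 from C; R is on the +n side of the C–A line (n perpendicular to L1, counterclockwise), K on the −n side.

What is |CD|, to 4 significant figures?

29.00

The slot axis is L1's direction at -3.5°, so u = (cos -3.5°, sin -3.5°) = (0.9981, -0.06105) and n = (−sin -3.5°, cos -3.5°) = (0.06105, 0.9981). C is at the origin and A lies 27.4 along u from C, so A = 27.4·u = (27.35, -1.673). Tangency of A1 to both parallel lines with radius 9.5 puts R and K at C ± 9.5·n: R = (0.5800, 9.482), K = (-0.5800, -9.482). Equal radii place U and D the same way about A: U = A + 9.5·n = (27.93, 7.810), D = A − 9.5·n = (26.77, -11.16). Then |CD| = |D − C| = 29.00.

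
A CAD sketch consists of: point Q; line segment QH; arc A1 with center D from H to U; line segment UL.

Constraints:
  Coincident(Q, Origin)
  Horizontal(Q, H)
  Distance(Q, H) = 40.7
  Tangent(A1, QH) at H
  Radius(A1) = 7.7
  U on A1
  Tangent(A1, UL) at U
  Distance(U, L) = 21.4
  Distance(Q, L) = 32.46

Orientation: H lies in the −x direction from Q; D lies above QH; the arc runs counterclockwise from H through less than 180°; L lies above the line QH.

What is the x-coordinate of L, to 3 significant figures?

-23.4

Checks: |DU| = 7.700 ✓; ∠(DU, UL) = 90.00° ✓; |UL| = 21.40 ✓; |QL| = 32.46 ✓.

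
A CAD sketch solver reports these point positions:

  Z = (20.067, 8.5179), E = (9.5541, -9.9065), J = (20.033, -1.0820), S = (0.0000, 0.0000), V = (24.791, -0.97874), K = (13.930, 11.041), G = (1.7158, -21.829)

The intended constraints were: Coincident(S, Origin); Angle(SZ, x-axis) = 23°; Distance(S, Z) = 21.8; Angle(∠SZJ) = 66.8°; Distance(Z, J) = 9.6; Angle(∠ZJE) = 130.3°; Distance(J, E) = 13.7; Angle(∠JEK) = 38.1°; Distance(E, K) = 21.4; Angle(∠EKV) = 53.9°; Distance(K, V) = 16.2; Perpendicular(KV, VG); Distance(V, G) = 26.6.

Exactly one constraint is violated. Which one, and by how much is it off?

Distance(V, G) = 26.6 — off by 4.50.

S = (0.00, 0.00) ✓; SZ at 23.00° ✓; |SZ| = 21.80 ✓; ∠SZJ = 66.80° ✓; |ZJ| = 9.600 ✓; ∠ZJE = 130.3° ✓; |JE| = 13.70 ✓; ∠JEK = 38.10° ✓; |EK| = 21.40 ✓; ∠EKV = 53.90° ✓; |KV| = 16.20 ✓; ∠(KV, VG) = 90.00° ✓; |VG| = 31.10 ✗.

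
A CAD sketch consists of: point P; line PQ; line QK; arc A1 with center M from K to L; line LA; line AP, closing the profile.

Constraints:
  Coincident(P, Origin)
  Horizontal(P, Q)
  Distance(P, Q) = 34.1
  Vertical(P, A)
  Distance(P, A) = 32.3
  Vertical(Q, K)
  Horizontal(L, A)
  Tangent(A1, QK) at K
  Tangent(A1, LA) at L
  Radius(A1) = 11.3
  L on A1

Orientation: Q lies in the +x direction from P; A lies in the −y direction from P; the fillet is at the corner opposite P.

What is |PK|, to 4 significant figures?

40.05

The virtual corner opposite P is at (34.10, -32.30). The tangent condition forces MK to be normal to QK and A1 meets LA tangentially, so ML is at right angles to LA, with radius 11.3, so the center M sits 11.3 in from both sides at M = (22.80, -21.00). That places the tangent points at K = (34.10, -21.00) on QK and L = (22.80, -32.30) on LA. Then |PK| = |K − P| = 40.05.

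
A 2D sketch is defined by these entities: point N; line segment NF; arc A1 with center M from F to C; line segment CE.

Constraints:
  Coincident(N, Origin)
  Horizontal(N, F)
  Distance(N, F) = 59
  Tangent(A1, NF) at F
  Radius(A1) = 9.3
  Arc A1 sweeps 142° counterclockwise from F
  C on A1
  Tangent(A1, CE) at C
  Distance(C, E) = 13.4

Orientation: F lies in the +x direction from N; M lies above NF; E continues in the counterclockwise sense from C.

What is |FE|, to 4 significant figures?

25.34

N is at the origin; NF is horizontal with |NF| = 59.0 and F on the +x side, so F = (59.00, 0.000). The tangent condition forces MF to be normal to NF, so M = F + (0, 9.3) = (59.00, 9.300). On A1, F sits at bearing -90° from M; a 142° counterclockwise sweep puts C at bearing 52°, so C = M + 9.3·(cos 52°, sin 52°) = (64.73, 16.63). A1 meets CE tangentially, so MC is at right angles to CE, so CE runs along (−sin 52°, cos 52°); with |CE| = 13.4, E = (54.17, 24.88). Then |FE| = |E − F| = 25.34.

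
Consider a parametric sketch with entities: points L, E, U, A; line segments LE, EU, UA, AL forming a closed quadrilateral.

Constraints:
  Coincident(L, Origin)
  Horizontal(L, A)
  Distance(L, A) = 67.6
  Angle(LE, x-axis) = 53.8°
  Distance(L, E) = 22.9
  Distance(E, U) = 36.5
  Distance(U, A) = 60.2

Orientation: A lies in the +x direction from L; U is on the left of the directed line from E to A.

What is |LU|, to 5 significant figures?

59.369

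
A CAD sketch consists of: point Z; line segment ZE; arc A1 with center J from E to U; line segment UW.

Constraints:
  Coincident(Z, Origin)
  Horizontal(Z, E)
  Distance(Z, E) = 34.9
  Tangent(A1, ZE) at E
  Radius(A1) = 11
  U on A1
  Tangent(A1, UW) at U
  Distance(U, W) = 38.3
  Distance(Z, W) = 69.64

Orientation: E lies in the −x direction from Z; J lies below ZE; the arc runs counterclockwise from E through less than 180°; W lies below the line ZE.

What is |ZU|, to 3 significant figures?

46.8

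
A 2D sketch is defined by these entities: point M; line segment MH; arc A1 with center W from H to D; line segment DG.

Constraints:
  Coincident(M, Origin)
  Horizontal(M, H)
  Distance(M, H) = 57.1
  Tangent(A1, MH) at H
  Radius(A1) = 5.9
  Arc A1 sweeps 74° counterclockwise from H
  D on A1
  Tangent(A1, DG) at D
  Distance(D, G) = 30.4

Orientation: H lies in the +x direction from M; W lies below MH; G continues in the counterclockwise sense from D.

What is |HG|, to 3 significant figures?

36.3

On A1, H sits at bearing 90° from W; a 74° counterclockwise sweep puts D at bearing 164°, so D = W + 5.9·(cos 164°, sin 164°) = (51.4, -4.27). Since A1 is tangent to DG there, WD ⟂ DG, so DG runs along (−sin 164°, cos 164°); with |DG| = 30.4, G = (43.0, -33.5). Then |HG| = |G − H| = 36.3.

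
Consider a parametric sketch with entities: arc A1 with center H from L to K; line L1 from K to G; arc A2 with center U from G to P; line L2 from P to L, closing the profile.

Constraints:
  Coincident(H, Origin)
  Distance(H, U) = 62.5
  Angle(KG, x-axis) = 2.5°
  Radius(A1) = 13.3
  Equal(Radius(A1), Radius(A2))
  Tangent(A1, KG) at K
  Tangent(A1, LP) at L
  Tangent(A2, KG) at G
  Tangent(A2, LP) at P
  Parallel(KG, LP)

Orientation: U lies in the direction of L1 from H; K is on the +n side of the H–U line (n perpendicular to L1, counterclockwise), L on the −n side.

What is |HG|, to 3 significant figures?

63.9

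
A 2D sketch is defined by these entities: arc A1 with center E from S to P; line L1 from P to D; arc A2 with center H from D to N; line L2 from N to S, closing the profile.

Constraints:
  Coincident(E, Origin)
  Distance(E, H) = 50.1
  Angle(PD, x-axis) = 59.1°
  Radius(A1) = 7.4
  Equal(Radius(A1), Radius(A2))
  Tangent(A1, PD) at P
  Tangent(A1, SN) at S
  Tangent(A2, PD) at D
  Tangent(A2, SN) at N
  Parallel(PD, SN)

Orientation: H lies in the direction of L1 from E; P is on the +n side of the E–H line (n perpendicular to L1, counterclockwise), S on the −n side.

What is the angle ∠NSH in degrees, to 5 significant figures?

8.4021°

Tangency of A1 to both parallel lines with radius 7.4 puts P and S at E ± 7.4·n: P = (-6.3497, 3.8002), S = (6.3497, -3.8002). Equal radii place D and N the same way about H: D = H + 7.4·n = (19.379, 46.789), N = H − 7.4·n = (32.078, 39.189). Then cos ∠NSH = SN·SH / (|SN||SH|), giving 8.4021°.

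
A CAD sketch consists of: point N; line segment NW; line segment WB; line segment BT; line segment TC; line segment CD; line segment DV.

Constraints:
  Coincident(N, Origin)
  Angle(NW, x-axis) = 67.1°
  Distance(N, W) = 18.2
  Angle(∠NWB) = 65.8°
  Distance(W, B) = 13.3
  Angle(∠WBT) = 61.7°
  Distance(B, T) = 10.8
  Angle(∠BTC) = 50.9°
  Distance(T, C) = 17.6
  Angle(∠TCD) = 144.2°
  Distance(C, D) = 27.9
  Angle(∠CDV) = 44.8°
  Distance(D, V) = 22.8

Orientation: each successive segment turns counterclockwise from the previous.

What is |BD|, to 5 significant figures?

34.347

N is at the origin; NW runs at 67.1° with length 18.2, so W = (7.0821, 16.766). ∠NWB = 65.8° gives WB at -178.70° from the x-axis; with |WB| = 13.3, B = (-6.2145, 16.464). ∠WBT = 61.7° gives BT at -60.400° from the x-axis; with |BT| = 10.8, T = (-0.87995, 7.0733). ∠BTC = 50.9° gives TC at 68.700° from the x-axis; with |TC| = 17.6, C = (5.5133, 23.471). ∠TCD = 144.2° gives CD at 104.50° from the x-axis; with |CD| = 27.9, D = (-1.4723, 50.482). Then |BD| = |D − B| = 34.347.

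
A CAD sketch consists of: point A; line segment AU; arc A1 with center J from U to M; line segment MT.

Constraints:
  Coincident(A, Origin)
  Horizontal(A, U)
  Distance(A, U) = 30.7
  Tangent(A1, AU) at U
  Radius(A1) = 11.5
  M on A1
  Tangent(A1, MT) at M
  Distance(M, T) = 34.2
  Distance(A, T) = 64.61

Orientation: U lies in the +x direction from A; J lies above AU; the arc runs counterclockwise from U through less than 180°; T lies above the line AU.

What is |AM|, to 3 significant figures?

43.1

A is at the origin; AU is horizontal with |AU| = 30.7 and U on the +x side, so U = (30.7, 0.00). A1 meets AU tangentially, so JU is at right angles to AU, so J = U + (0, 11.5) = (30.7, 11.5). Since JM ⟂ MT (tangency), |JT| = √(11.5² + 34.2²) = 36.1 regardless of where M sits on A1. So T lies on both circle(A, 64.61) and circle(J, 36.1); the above-AU intersection is T = (48.2, 43.1). M is the foot of the tangent from T: M = (42.0, 9.44).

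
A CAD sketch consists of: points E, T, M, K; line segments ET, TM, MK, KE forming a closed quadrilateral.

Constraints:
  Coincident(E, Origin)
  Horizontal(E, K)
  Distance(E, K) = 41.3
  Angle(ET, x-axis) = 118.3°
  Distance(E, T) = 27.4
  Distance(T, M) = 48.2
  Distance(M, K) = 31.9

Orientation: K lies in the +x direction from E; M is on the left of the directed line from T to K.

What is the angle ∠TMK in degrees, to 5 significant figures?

93.516°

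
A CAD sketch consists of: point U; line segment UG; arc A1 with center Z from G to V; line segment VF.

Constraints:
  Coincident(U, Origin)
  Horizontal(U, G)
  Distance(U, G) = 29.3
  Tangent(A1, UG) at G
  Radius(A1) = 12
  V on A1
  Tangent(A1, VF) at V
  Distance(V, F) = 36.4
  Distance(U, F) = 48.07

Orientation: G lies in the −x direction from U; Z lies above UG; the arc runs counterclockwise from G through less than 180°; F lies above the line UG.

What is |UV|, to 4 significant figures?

20.26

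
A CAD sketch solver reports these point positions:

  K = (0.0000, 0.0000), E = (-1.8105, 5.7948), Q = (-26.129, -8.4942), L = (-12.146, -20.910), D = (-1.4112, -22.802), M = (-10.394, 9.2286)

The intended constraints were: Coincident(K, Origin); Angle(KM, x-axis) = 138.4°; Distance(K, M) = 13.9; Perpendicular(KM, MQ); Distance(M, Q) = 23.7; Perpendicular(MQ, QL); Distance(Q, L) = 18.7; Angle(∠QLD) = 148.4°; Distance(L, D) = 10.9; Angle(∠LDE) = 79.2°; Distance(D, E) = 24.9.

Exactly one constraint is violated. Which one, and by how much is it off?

Distance(D, E) = 24.9 — off by 3.70.

K = (0.00, 0.00) ✓; KM at 138.4° ✓; |KM| = 13.90 ✓; ∠(KM, MQ) = 90.00° ✓; |MQ| = 23.70 ✓; ∠(MQ, QL) = 90.00° ✓; |QL| = 18.70 ✓; ∠QLD = 148.4° ✓; |LD| = 10.90 ✓; ∠LDE = 79.20° ✓; |DE| = 28.60 ✗.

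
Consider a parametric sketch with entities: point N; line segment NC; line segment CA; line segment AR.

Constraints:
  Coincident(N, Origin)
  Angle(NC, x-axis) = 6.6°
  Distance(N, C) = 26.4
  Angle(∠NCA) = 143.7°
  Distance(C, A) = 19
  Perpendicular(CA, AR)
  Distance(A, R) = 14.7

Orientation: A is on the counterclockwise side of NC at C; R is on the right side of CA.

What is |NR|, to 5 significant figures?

50.419

∠NCA = 143.7°, so CA runs at 6.6° + (180° − 143.7°) = 42.900° from the x-axis; with |CA| = 19.0, A = C + 19.0·(cos 42.900°, sin 42.900°) = (40.143, 15.968). CA ⟂ AR; with |AR| = 14.7 on the right of CA, R = A + 14.7·(0.68072, -0.73254) = (50.150, 5.1997). Then |NR| = |R − N| = 50.419.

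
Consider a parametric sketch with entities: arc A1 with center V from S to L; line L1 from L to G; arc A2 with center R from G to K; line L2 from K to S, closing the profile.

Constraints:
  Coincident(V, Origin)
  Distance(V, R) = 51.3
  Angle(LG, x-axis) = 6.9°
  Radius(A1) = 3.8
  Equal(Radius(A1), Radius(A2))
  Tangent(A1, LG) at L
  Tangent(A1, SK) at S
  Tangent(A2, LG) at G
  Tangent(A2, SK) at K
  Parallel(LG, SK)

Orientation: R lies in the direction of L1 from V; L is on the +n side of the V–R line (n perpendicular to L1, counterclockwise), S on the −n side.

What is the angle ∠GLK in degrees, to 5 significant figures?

8.4270°

Tangency of A1 to both parallel lines with radius 3.8 puts L and S at V ± 3.8·n: L = (-0.45652, 3.7725), S = (0.45652, -3.7725). Equal radii place G and K the same way about R: G = R + 3.8·n = (50.472, 9.9355), K = R − 3.8·n = (51.385, 2.3905). Then cos ∠GLK = LG·LK / (|LG||LK|), giving 8.4270°.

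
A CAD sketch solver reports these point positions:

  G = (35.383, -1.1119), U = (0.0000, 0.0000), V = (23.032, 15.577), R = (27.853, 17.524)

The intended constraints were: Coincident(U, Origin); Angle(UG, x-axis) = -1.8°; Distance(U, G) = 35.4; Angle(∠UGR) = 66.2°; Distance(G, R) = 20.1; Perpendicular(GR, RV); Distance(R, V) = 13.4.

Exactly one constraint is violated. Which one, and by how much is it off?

Distance(R, V) = 13.4 — off by 8.20.

U = (0.00, 0.00) ✓; UG at -1.800° ✓; |UG| = 35.40 ✓; ∠UGR = 66.20° ✓; |GR| = 20.10 ✓; ∠(GR, RV) = 89.99° ✓; |RV| = 5.199 ✗.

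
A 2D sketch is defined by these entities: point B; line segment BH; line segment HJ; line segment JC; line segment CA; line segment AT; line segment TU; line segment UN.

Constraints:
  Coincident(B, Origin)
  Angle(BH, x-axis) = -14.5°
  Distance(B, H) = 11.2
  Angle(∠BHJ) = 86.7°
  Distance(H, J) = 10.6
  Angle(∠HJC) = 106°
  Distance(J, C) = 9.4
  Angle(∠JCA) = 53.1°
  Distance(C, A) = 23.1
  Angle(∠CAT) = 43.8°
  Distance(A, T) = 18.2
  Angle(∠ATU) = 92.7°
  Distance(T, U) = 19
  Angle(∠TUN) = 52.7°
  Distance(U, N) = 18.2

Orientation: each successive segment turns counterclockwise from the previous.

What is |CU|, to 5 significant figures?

3.8484

∠CAT = 43.8° gives AT at 55.900° from the x-axis; with |AT| = 18.2, T = (18.637, 4.1915). ∠ATU = 92.7° gives TU at 143.20° from the x-axis; with |TU| = 19.0, U = (3.4235, 15.573). Then |CU| = |U − C| = 3.8484.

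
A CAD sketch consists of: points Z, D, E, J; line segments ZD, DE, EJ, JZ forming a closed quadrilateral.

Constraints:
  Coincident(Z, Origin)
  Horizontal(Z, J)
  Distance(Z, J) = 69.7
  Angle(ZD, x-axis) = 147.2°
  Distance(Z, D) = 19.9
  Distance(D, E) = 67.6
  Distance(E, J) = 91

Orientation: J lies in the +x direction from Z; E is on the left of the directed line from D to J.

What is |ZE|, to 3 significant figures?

72.6

Checks: |DE| = 67.60 ✓; |EJ| = 91.00 ✓.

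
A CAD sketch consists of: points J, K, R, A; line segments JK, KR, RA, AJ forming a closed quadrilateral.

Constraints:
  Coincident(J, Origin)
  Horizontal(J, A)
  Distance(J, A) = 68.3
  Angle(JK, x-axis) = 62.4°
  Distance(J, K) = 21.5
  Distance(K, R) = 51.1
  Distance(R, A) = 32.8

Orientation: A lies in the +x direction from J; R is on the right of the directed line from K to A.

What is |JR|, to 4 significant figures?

47.14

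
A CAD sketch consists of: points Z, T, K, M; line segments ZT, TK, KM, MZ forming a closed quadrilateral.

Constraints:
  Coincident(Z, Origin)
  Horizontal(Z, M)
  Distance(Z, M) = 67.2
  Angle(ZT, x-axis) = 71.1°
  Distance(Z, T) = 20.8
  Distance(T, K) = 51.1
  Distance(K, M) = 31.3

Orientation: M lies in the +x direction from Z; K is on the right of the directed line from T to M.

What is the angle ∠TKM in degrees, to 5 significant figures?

98.124°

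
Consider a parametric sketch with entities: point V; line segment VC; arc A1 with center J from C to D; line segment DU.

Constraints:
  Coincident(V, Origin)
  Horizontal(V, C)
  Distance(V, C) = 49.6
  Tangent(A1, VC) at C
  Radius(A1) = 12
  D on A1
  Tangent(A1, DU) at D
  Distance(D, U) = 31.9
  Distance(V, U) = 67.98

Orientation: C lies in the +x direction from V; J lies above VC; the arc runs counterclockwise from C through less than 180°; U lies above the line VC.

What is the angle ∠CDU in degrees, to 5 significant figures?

125.01°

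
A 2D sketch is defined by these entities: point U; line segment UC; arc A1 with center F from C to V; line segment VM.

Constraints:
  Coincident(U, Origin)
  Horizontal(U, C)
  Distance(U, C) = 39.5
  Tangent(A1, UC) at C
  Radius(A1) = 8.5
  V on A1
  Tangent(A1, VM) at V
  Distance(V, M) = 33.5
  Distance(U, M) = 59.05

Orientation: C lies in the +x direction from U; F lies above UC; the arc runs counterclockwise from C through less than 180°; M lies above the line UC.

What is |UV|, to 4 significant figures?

48.90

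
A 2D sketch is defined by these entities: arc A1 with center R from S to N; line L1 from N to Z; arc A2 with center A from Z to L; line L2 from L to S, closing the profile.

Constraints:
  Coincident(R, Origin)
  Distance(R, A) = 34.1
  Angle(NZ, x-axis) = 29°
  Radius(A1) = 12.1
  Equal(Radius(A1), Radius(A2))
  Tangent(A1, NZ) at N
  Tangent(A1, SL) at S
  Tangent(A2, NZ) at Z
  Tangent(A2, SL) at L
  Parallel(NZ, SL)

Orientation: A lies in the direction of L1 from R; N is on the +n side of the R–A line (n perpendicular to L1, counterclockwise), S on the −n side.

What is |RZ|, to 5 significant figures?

36.183

Tangency of A1 to both parallel lines with radius 12.1 puts N and S at R ± 12.1·n: N = (-5.8662, 10.583), S = (5.8662, -10.583). Equal radii place Z and L the same way about A: Z = A + 12.1·n = (23.958, 27.115), L = A − 12.1·n = (35.691, 5.9491). Then |RZ| = |Z − R| = 36.183.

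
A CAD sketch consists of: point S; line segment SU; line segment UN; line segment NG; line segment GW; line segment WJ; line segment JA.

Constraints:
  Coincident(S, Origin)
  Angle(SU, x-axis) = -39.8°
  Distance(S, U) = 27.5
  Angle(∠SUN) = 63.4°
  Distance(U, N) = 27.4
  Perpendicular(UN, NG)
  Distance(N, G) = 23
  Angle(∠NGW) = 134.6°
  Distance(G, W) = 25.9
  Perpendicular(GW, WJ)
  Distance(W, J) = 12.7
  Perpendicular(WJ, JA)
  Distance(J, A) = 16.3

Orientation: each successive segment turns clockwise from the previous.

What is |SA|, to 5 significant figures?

3.9479

S is at the origin; SU runs at -39.8° with length 27.5, so U = (21.128, -17.603). ∠SUN = 63.4° gives UN at -156.40° from the x-axis; with |UN| = 27.4, N = (-3.9805, -28.573). The perpendicularity gives NG at right angles to UN, so NG runs at 113.60°; with |NG| = 23.0, G = (-13.189, -7.4962). ∠NGW = 134.6° gives GW at 68.200° from the x-axis; with |GW| = 25.9, W = (-3.5701, 16.552). GW is perpendicular to WJ, so WJ runs at -21.800°; with |WJ| = 12.7, J = (8.2216, 11.835). WJ ⟂ JA, so JA runs at -111.80°; with |JA| = 16.3, A = (2.1683, -3.2991). Then |SA| = |A − S| = 3.9479.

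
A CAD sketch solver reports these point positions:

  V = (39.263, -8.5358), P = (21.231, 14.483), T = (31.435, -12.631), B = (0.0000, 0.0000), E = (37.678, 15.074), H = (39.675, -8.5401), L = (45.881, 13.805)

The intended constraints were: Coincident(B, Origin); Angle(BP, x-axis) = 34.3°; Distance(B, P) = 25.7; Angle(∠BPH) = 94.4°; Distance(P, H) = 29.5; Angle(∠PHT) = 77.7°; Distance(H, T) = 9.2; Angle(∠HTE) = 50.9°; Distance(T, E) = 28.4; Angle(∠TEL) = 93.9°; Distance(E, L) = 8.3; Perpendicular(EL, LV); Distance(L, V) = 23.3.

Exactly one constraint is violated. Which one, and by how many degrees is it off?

Perpendicular(EL, LV) — off by 7.71°.

B = (0.00, 0.00) ✓; BP at 34.30° ✓; |BP| = 25.70 ✓; ∠BPH = 94.40° ✓; |PH| = 29.50 ✓; ∠PHT = 77.70° ✓; |HT| = 9.200 ✓; ∠HTE = 50.90° ✓; |TE| = 28.40 ✓; ∠TEL = 93.90° ✓; |EL| = 8.301 ✓; ∠(EL, LV) = 97.71° ✗; |LV| = 23.30 ✓.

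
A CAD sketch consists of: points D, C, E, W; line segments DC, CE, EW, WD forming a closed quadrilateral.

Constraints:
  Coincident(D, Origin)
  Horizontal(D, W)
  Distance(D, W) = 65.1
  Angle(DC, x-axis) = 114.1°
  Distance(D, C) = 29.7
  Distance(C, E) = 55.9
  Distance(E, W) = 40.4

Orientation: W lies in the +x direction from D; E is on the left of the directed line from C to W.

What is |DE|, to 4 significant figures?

55.11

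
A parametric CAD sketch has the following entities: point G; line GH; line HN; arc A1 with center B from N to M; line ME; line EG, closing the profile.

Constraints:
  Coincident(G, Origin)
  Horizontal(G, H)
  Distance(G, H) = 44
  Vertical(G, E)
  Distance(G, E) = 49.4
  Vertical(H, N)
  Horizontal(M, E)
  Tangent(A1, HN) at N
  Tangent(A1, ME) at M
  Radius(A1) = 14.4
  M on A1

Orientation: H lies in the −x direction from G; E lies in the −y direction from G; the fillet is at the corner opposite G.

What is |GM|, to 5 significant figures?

57.589

The virtual corner opposite G is at (-44.000, -49.400). Since A1 is tangent to HN there, BN ⟂ HN and the tangent condition forces BM to be normal to ME, with radius 14.4, so the center B sits 14.4 in from both sides at B = (-29.600, -35.000). That places the tangent points at N = (-44.000, -35.000) on HN and M = (-29.600, -49.400) on ME. Then |GM| = |M − G| = 57.589.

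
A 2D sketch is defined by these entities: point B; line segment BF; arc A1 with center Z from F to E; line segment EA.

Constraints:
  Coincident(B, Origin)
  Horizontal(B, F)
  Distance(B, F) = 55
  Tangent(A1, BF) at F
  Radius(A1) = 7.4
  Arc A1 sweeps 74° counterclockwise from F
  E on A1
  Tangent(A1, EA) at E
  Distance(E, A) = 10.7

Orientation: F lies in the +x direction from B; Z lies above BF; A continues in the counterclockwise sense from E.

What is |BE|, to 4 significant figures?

62.34

B is at the origin; B and F share the same y with |BF| = 55.0 and F on the +x side, so F = (55.00, 0.000). The tangent condition forces ZF to be normal to BF, so Z = F + (0, 7.4) = (55.00, 7.400). On A1, F sits at bearing -90° from Z; a 74° counterclockwise sweep puts E at bearing -16°, so E = Z + 7.4·(cos -16°, sin -16°) = (62.11, 5.360). Then |BE| = |E − B| = 62.34.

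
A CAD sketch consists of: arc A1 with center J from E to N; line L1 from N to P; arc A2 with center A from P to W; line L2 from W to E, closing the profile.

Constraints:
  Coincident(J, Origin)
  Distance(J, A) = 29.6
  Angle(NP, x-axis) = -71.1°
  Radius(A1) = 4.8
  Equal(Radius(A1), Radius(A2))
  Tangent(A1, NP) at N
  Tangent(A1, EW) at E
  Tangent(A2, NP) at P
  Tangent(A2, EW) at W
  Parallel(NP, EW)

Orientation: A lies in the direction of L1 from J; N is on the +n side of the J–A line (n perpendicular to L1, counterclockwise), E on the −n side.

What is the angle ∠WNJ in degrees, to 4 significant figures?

72.03°

The slot axis is L1's direction at -71.1°, so u = (cos -71.1°, sin -71.1°) = (0.3239, -0.9461) and n = (−sin -71.1°, cos -71.1°) = (0.9461, 0.3239). J is at the origin and A lies 29.6 along u from J, so A = 29.6·u = (9.588, -28.00). Tangency of A1 to both parallel lines with radius 4.8 puts N and E at J ± 4.8·n: N = (4.541, 1.555), E = (-4.541, -1.555). Equal radii place P and W the same way about A: P = A + 4.8·n = (14.13, -26.45), W = A − 4.8·n = (5.047, -29.56). Then cos ∠WNJ = NW·NJ / (|NW||NJ|), giving 72.03°.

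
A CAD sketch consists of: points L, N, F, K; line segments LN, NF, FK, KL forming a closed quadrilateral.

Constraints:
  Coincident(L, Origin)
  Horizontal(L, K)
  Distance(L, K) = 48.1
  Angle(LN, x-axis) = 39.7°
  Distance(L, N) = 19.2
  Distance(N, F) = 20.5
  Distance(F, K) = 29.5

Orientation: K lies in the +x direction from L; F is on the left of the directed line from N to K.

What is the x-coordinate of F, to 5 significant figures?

31.370

Checks: |NF| = 20.50 ✓; |FK| = 29.50 ✓.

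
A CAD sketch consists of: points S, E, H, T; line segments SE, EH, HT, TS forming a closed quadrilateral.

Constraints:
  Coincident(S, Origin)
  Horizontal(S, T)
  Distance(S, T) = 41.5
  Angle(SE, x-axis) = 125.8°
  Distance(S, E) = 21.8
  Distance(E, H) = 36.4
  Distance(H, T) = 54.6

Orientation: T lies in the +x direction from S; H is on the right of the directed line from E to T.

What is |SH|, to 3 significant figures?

21.0

S is at the origin; S and T share the same y with |ST| = 41.5 and T in +x, so T = (41.5, 0). SE runs at 125.8° with |SE| = 21.8, so E = (-12.8, 17.7). H is determined by |EH| = 36.4 and |HT| = 54.6 together: it lies at the intersection of circle(E, 36.4) and circle(T, 54.6). With |ET| = 57.1, the foot of the radical line on ET is 14.0 from E and the perpendicular offset is √(36.4² − 14.0²) = 33.6. Taking the right-of-ET solution: H = (-9.83, -18.6).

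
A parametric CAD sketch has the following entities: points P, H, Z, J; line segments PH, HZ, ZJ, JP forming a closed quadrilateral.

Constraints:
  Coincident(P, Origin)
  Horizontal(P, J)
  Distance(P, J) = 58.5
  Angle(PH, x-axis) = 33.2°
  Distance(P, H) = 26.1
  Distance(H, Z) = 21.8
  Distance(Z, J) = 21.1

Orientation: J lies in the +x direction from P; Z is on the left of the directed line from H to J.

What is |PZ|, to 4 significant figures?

46.13

P is at the origin; P and J share the same y with |PJ| = 58.5 and J in +x, so J = (58.5, 0). PH runs at 33.2° with |PH| = 26.1, so H = (21.84, 14.29). Z is determined by |HZ| = 21.8 and |ZJ| = 21.1 together: it lies at the intersection of circle(H, 21.8) and circle(J, 21.1). With |HJ| = 39.35, the foot of the radical line on HJ is 20.06 from H and the perpendicular offset is √(21.8² − 20.06²) = 8.545. Taking the left-of-HJ solution: Z = (43.63, 14.97).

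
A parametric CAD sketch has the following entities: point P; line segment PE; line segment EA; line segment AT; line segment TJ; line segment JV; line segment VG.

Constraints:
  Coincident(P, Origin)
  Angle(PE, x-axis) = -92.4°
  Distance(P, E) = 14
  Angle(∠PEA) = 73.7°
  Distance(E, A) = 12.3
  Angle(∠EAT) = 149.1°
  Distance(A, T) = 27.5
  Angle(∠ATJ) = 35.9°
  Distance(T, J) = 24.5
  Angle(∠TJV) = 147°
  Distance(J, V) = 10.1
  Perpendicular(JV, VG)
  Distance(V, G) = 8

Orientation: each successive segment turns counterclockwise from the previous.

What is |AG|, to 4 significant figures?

7.449

∠TJV = 147.0° gives JV at -138.1° from the x-axis; with |JV| = 10.1, V = (-0.8558, -2.191). JV ⟂ VG, so VG runs at -48.10°; with |VG| = 8.0, G = (4.487, -8.145). Then |AG| = |G − A| = 7.449.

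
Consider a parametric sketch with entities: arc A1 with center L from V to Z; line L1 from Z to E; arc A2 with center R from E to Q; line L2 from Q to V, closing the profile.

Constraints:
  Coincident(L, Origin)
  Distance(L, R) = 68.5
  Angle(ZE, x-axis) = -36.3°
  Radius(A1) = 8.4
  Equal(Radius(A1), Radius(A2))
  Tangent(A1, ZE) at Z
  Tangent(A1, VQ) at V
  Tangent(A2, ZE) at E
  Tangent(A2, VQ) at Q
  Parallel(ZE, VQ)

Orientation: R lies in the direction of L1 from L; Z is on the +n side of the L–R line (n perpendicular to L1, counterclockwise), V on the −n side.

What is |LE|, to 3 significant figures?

69.0

The slot axis is L1's direction at -36.3°, so u = (cos -36.3°, sin -36.3°) = (0.806, -0.592) and n = (−sin -36.3°, cos -36.3°) = (0.592, 0.806). L is at the origin and R lies 68.5 along u from L, so R = 68.5·u = (55.2, -40.6). Tangency of A1 to both parallel lines with radius 8.4 puts Z and V at L ± 8.4·n: Z = (4.97, 6.77), V = (-4.97, -6.77). Equal radii place E and Q the same way about R: E = R + 8.4·n = (60.2, -33.8), Q = R − 8.4·n = (50.2, -47.3). Then |LE| = |E − L| = 69.0.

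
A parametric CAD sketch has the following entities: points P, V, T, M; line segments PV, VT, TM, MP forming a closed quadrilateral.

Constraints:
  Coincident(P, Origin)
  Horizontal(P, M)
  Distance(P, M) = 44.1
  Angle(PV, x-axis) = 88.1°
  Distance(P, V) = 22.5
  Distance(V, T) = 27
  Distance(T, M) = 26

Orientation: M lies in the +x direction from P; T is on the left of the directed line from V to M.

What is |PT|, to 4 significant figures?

34.19

Checks: |VT| = 27.00 ✓; |TM| = 26.00 ✓.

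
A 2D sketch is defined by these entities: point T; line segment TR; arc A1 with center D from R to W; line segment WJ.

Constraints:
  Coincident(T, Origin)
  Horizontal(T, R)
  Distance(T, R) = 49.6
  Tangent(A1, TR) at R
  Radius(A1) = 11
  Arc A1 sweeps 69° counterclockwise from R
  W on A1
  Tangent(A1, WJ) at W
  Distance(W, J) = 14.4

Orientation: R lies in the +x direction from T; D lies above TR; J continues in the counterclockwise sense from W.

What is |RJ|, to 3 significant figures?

25.7

T is at the origin; TR is horizontal with |TR| = 49.6 and R on the +x side, so R = (49.6, 0.00). Tangency of A1 to TR means the radius DR is perpendicular to TR, so D = R + (0, 11) = (49.6, 11.0). On A1, R sits at bearing -90° from D; a 69° counterclockwise sweep puts W at bearing -21°, so W = D + 11.0·(cos -21°, sin -21°) = (59.9, 7.06). Since A1 is tangent to WJ there, DW ⟂ WJ, so WJ runs along (−sin -21°, cos -21°); with |WJ| = 14.4, J = (65.0, 20.5). Then |RJ| = |J − R| = 25.7.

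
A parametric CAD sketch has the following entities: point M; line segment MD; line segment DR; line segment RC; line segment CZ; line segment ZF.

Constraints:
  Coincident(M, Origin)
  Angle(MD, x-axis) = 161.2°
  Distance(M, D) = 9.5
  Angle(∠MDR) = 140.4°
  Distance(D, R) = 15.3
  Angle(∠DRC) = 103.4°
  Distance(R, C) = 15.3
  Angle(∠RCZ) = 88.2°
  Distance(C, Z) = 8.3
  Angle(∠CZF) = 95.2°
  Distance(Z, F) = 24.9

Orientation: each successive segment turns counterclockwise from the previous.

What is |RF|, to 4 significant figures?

13.85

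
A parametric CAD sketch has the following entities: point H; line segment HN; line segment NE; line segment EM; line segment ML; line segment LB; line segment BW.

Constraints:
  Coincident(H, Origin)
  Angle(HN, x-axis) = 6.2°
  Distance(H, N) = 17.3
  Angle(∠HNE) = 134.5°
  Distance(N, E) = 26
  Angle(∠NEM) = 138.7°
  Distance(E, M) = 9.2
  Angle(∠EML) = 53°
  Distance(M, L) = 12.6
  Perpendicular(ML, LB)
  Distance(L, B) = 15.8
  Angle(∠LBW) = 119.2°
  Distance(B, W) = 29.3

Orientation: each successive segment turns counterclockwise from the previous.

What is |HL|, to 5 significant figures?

32.909

H is at the origin; HN runs at 6.2° with length 17.3, so N = (17.199, 1.8684). ∠HNE = 134.5° gives NE at 51.700° from the x-axis; with |NE| = 26.0, E = (33.313, 22.273). ∠NEM = 138.7° gives EM at 93.000° from the x-axis; with |EM| = 9.2, M = (32.832, 31.460). ∠EML = 53.0° gives ML at -140.00° from the x-axis; with |ML| = 12.6, L = (23.179, 23.361). Then |HL| = |L − H| = 32.909.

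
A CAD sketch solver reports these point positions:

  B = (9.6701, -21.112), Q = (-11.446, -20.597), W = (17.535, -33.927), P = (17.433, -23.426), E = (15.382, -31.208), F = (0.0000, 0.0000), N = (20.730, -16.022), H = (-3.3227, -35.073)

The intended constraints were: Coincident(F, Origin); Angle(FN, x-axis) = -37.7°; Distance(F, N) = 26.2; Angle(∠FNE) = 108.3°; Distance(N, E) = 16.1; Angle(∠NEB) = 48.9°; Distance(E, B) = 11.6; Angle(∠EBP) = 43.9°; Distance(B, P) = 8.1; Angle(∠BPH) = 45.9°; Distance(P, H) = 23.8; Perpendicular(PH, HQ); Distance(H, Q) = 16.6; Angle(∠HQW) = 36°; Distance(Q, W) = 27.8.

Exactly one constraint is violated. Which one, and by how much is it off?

Distance(Q, W) = 27.8 — off by 4.10.

F = (0.00, 0.00) ✓; FN at -37.70° ✓; |FN| = 26.20 ✓; ∠FNE = 108.3° ✓; |NE| = 16.10 ✓; ∠NEB = 48.90° ✓; |EB| = 11.60 ✓; ∠EBP = 43.90° ✓; |BP| = 8.100 ✓; ∠BPH = 45.90° ✓; |PH| = 23.80 ✓; ∠(PH, HQ) = 90.00° ✓; |HQ| = 16.60 ✓; ∠HQW = 36.00° ✓; |QW| = 31.90 ✗.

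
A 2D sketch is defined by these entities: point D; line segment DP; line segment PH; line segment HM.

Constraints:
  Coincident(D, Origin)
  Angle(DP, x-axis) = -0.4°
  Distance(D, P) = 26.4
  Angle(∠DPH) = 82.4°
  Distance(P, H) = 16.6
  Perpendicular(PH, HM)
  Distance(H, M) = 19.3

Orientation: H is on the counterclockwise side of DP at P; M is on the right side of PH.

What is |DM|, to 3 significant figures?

47.3

D is at the origin; DP runs at -0.4° with length 26.4, so P = 26.4·(cos -0.4°, sin -0.4°) = (26.4, -0.184). ∠DPH = 82.4°, so PH runs at -0.4° + (180° − 82.4°) = 97.2° from the x-axis; with |PH| = 16.6, H = P + 16.6·(cos 97.2°, sin 97.2°) = (24.3, 16.3). The perpendicularity gives HM at right angles to PH; with |HM| = 19.3 on the right of PH, M = H + 19.3·(0.992, 0.125) = (43.5, 18.7). Then |DM| = |M − D| = 47.3.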